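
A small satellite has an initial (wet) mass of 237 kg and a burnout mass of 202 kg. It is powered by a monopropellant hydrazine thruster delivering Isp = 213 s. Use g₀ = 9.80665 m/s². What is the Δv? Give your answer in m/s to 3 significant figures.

Δv ≈ 334 m/s

v_e = Isp · g₀ = 213 × 9.80665 = 2088.8 m/s.
Using Δv = v_e ln(m₀/m_f): Δv = v_e · ln(m₀/m_f) = 2088.8 × ln(1.173) = 2088.8 × 0.1598 ≈ 333.8 m/s.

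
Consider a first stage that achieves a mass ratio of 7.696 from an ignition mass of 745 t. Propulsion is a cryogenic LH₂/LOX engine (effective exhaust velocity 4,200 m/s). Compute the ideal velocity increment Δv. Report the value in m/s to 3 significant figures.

Δv ≈ 8570 m/s

Δv = v_e · ln(7.696) = 4200.0 × 2.0407 ≈ 8570.9 m/s.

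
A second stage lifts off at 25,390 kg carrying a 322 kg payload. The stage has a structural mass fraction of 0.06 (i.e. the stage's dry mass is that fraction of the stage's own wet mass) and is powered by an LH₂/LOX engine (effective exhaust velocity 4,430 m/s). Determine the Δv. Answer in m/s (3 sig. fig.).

Stage wet mass = m₀ − payload = 25,390 − 322 = 25,068 kg.
Stage dry mass = ε × stage wet mass = 0.06 × 25,068 = 1,504.08 kg.
Burnout mass m_f = stage dry + payload = 1,504.08 + 322 = 1,826.08 kg.
Δv = v_e · ln(25,390/1,826.08) = 4430.0 × ln(13.9) = 4430.0 × 2.6322 ≈ 11661 m/s.

Δv ≈ 11700 m/s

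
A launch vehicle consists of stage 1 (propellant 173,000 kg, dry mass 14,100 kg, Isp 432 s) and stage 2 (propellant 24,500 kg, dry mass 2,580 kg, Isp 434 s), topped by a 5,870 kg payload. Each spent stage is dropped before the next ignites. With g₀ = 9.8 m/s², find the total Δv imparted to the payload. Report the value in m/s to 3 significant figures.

Δv ≈ 12300 m/s

Ignition mass of stage 1 = 173,000+14,100 + 24,500+2,580 + 5,870 = 220,050 kg.
Stage 1: m₀ = 220,050 kg, m_f = 220,050 − 173,000 = 47,050 kg; Δv = 432×9.8×ln(4.677) = 4233.6×1.5426 ≈ 6531 m/s.
Stage 2: m₀ = 32,950 kg, m_f = 32,950 − 24,500 = 8,450 kg; Δv = 434×9.8×ln(3.899) = 4253.2×1.3608 ≈ 5788 m/s.
Total Δv = 6531 + 5788 = 12319 m/s.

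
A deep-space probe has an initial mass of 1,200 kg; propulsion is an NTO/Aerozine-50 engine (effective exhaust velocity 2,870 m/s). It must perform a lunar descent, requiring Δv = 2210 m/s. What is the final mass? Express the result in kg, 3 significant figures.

final mass ≈ 556 kg

m₀/m_f = exp(Δv / v_e) = exp(2210 / 2870.0) = exp(0.7700) = 2.1598.
m_f = m₀ / 2.1598 = 1,200 / 2.1598 = 555.607 kg.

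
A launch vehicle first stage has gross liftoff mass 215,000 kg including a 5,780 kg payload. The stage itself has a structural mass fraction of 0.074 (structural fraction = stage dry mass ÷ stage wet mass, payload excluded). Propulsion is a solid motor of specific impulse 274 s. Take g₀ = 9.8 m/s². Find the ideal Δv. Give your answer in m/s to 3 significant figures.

Stage wet mass = m₀ − payload = 215,000 − 5,780 = 209,220 kg.
Stage dry mass = ε × stage wet mass = 0.074 × 209,220 = 15,482.3 kg.
Burnout mass m_f = stage dry + payload = 15,482.3 + 5,780 = 21,262.3 kg.
v_e = Isp · g₀ = 274 × 9.8 = 2685.2 m/s.
Rocket equation: Δv = v_e · ln(215,000/21,262.3) = 2685.2 × ln(10.11) = 2685.2 × 2.3137 ≈ 6213 m/s.

Δv ≈ 6210 m/s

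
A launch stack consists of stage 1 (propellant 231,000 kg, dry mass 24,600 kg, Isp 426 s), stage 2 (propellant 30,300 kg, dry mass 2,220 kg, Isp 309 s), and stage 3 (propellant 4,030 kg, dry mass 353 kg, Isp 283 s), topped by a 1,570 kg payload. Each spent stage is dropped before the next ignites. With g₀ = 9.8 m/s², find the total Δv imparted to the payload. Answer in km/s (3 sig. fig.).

Δv ≈ 14.3 km/s

Ignition mass of stage 1 = 231,000+24,600 + 30,300+2,220 + 4,030+353 + 1,570 = 294,073 kg.
Stage 1: m₀ = 294,073 kg, m_f = 294,073 − 231,000 = 63,073 kg; Δv = 426×9.8×ln(4.662) = 4174.8×1.5395 ≈ 6427 m/s.
Stage 2: m₀ = 38,473 kg, m_f = 38,473 − 30,300 = 8,173 kg; Δv = 309×9.8×ln(4.707) = 3028.2×1.5491 ≈ 4691 m/s.
Stage 3: m₀ = 5,953 kg, m_f = 5,953 − 4,030 = 1,923 kg; Δv = 283×9.8×ln(3.096) = 2773.4×1.1300 ≈ 3134 m/s.
Total Δv = 6427 + 4691 + 3134 = 14252 m/s.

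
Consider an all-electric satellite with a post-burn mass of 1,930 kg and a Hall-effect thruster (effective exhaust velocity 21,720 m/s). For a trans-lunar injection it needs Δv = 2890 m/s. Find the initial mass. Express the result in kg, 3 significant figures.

initial mass ≈ 2200 kg

By the Tsiolkovsky rocket equation, m₀/m_f = exp(Δv / v_e) = exp(2890 / 21720.0) = exp(0.1331) = 1.1423.
m₀ = m_f × 1.1423 = 1,930 × 1.1423 = 2,204.64 kg.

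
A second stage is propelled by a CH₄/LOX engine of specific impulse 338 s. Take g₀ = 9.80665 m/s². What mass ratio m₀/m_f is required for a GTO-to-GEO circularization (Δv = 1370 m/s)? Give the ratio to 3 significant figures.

mass ratio ≈ 1.51

v_e = Isp · g₀ = 338 × 9.80665 = 3314.6 m/s.
From the ideal rocket equation, m₀/m_f = exp(Δv / v_e) = exp(1370 / 3314.6) = exp(0.4133) = 1.5118.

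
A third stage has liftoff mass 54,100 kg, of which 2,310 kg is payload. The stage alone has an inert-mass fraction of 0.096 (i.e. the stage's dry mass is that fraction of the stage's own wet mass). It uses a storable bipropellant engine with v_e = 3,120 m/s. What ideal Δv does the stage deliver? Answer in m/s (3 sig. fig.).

Stage wet mass = m₀ − payload = 54,100 − 2,310 = 51,790 kg.
Stage dry mass = ε × stage wet mass = 0.096 × 51,790 = 4,971.84 kg.
Burnout mass m_f = stage dry + payload = 4,971.84 + 2,310 = 7,281.84 kg.
From the ideal rocket equation, Δv = v_e · ln(54,100/7,281.84) = 3120.0 × ln(7.429) = 3120.0 × 2.0055 ≈ 6257 m/s.

Δv ≈ 6260 m/s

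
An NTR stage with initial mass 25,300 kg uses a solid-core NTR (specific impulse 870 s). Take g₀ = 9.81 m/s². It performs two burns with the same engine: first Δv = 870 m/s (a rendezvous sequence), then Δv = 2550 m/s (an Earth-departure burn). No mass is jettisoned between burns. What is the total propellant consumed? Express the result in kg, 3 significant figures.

total propellant consumed ≈ 8350 kg

v_e = Isp · g₀ = 870 × 9.81 = 8534.7 m/s.
After the first burn: m = 25300 × exp(−870/8534.7) = 25300 × 0.90309 = 22,848.2 kg.
After the second burn: m = 22,848.2 × exp(−2550/8534.7) = 22,848.2 × 0.74172 = 16,947 kg.
Total propellant = m₀ − m_final = 25300 − 16,947 = 8,353 kg.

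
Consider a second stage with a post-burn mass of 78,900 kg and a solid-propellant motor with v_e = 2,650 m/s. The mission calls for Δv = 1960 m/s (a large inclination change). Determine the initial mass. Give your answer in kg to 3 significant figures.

m₀/m_f = exp(Δv / v_e) = exp(1960 / 2650.0) = exp(0.7396) = 2.0951.
m₀ = m_f × 2.0951 = 78,900 × 2.0951 = 165,303 kg.

initial mass ≈ 165000 kg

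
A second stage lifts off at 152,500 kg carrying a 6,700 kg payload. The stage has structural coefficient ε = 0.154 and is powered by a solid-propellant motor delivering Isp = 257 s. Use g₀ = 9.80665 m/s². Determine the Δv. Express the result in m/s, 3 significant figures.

Stage wet mass = m₀ − payload = 152,500 − 6,700 = 145,800 kg.
Stage dry mass = ε × stage wet mass = 0.154 × 145,800 = 22,453.2 kg.
Burnout mass m_f = stage dry + payload = 22,453.2 + 6,700 = 29,153.2 kg.
v_e = Isp · g₀ = 257 × 9.80665 = 2520.3 m/s.
Δv = v_e · ln(152,500/29,153.2) = 2520.3 × ln(5.231) = 2520.3 × 1.6546 ≈ 4170 m/s.

Δv ≈ 4170 m/s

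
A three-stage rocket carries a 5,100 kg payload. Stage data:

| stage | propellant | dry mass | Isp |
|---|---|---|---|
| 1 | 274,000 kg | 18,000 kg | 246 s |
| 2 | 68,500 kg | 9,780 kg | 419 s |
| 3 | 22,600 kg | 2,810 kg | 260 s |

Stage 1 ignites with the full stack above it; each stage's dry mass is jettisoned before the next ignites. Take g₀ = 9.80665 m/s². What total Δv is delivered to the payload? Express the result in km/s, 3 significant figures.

Ignition mass of stage 1 = 274,000+18,000 + 68,500+9,780 + 22,600+2,810 + 5,100 = 400,790 kg.
Stage 1: m₀ = 400,790 kg, m_f = 400,790 − 274,000 = 126,790 kg; Δv = 246×9.80665×ln(3.161) = 2412.4×1.1509 ≈ 2776 m/s.
Stage 2: m₀ = 108,790 kg, m_f = 108,790 − 68,500 = 40,290 kg; Δv = 419×9.80665×ln(2.7) = 4109.0×0.9933 ≈ 4082 m/s.
Stage 3: m₀ = 30,510 kg, m_f = 30,510 − 22,600 = 7,910 kg; Δv = 260×9.80665×ln(3.857) = 2549.7×1.3499 ≈ 3442 m/s.
Total Δv = 2776 + 4082 + 3442 = 10300 m/s.

Δv ≈ 10.3 km/s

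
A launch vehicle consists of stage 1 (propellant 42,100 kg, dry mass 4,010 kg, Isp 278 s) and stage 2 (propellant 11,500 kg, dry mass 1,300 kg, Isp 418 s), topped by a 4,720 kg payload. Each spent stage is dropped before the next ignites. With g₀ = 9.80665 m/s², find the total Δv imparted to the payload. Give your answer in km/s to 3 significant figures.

Ignition mass of stage 1 = 42,100+4,010 + 11,500+1,300 + 4,720 = 63,630 kg.
Stage 1: m₀ = 63,630 kg, m_f = 63,630 − 42,100 = 21,530 kg; Δv = 278×9.80665×ln(2.955) = 2726.2×1.0836 ≈ 2954 m/s.
Stage 2: m₀ = 17,520 kg, m_f = 17,520 − 11,500 = 6,020 kg; Δv = 418×9.80665×ln(2.91) = 4099.2×1.0683 ≈ 4379 m/s.
Total Δv = 2954 + 4379 = 7333 m/s.

Δv ≈ 7.33 km/s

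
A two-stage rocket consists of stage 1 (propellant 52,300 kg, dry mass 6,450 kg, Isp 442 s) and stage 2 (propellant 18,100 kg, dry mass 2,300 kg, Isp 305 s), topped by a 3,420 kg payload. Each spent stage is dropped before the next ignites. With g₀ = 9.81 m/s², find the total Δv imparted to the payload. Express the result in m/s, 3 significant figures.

Δv ≈ 8620 m/s

Ignition mass of stage 1 = 52,300+6,450 + 18,100+2,300 + 3,420 = 82,570 kg.
Stage 1: m₀ = 82,570 kg, m_f = 82,570 − 52,300 = 30,270 kg; Δv = 442×9.81×ln(2.728) = 4336.0×1.0035 ≈ 4351 m/s.
Stage 2: m₀ = 23,820 kg, m_f = 23,820 − 18,100 = 5,720 kg; Δv = 305×9.81×ln(4.164) = 2992.1×1.4266 ≈ 4268 m/s.
Total Δv = 4351 + 4268 = 8619 m/s.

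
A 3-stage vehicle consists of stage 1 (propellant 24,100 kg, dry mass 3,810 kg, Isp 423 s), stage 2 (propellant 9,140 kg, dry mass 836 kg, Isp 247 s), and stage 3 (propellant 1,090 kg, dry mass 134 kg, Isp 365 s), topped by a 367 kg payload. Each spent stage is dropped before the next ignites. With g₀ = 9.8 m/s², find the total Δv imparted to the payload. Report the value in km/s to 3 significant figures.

Ignition mass of stage 1 = 24,100+3,810 + 9,140+836 + 1,090+134 + 367 = 39,477 kg.
Stage 1: m₀ = 39,477 kg, m_f = 39,477 − 24,100 = 15,377 kg; Δv = 423×9.8×ln(2.567) = 4145.4×0.9428 ≈ 3908 m/s.
Stage 2: m₀ = 11,567 kg, m_f = 11,567 − 9,140 = 2,427 kg; Δv = 247×9.8×ln(4.766) = 2420.6×1.5615 ≈ 3780 m/s.
Stage 3: m₀ = 1,591 kg, m_f = 1,591 − 1,090 = 501 kg; Δv = 365×9.8×ln(3.176) = 3577.0×1.1555 ≈ 4133 m/s.
Total Δv = 3908 + 3780 + 4133 = 11821 m/s.

Δv ≈ 11.8 km/s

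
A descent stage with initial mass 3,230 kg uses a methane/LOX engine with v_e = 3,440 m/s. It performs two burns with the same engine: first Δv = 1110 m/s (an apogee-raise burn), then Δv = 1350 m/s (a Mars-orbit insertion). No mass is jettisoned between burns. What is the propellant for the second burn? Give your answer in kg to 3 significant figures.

After the first burn: m = 3230 × exp(−1110/3440.0) = 3230 × 0.72421 = 2,339.2 kg.
After the second burn: m = 2,339.2 × exp(−1350/3440.0) = 2,339.2 × 0.67541 = 1,579.92 kg.
Second-burn propellant = 2,339.2 − 1,579.92 = 759.28 kg.

propellant for the second burn ≈ 759 kg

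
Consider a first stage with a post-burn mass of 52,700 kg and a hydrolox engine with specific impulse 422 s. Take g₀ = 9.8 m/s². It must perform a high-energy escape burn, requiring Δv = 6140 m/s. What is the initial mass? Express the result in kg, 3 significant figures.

v_e = Isp · g₀ = 422 × 9.8 = 4135.6 m/s.
m₀/m_f = exp(Δv / v_e) = exp(6140 / 4135.6) = exp(1.4847) = 4.4135.
m₀ = m_f × 4.4135 = 52,700 × 4.4135 = 232,591 kg.

initial mass ≈ 233000 kg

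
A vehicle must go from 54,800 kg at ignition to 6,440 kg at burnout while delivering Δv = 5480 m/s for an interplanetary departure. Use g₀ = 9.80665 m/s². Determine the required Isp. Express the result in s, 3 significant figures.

Isp ≈ 261 s

ln(m₀/m_f) = ln(54800/6440) = ln(8.509) = 2.1412.
By the Tsiolkovsky rocket equation, v_e = Δv / ln(m₀/m_f) = 5480 / 2.1412 = 2559.4 m/s.
Isp = v_e / g₀ = 2559.4 / 9.80665 = 261.0 s.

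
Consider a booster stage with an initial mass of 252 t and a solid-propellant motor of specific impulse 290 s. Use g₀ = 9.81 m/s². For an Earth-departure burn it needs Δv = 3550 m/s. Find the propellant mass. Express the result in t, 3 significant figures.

propellant mass ≈ 180 t

v_e = Isp · g₀ = 290 × 9.81 = 2844.9 m/s.
From the ideal rocket equation, m₀/m_f = exp(Δv / v_e) = exp(3550 / 2844.9) = exp(1.2478) = 3.4828.
m_f = 252 / 3.4828 = 72.3556 t, so propellant = m₀ − m_f = 252 − 72.3556 = 179.6444 t.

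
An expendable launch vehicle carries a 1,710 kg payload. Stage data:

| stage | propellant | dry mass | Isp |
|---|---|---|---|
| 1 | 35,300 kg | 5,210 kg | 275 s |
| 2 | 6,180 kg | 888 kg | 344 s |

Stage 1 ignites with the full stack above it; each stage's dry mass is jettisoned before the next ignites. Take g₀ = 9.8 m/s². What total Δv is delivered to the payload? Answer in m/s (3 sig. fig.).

Ignition mass of stage 1 = 35,300+5,210 + 6,180+888 + 1,710 = 49,288 kg.
Stage 1: m₀ = 49,288 kg, m_f = 49,288 − 35,300 = 13,988 kg; Δv = 275×9.8×ln(3.524) = 2695.0×1.2595 ≈ 3394 m/s.
Stage 2: m₀ = 8,778 kg, m_f = 8,778 − 6,180 = 2,598 kg; Δv = 344×9.8×ln(3.379) = 3371.2×1.2175 ≈ 4104 m/s.
Total Δv = 3394 + 4104 = 7498 m/s.

Δv ≈ 7500 m/s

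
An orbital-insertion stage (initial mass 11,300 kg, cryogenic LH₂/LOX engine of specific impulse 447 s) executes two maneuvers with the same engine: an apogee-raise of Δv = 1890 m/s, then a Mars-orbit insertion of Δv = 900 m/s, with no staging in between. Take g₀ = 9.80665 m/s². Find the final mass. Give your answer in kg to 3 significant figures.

v_e = Isp · g₀ = 447 × 9.80665 = 4383.6 m/s.
After the first burn: m = 11300 × exp(−1890/4383.6) = 11300 × 0.64976 = 7,342.29 kg.
After the second burn: m = 7,342.29 × exp(−900/4383.6) = 7,342.29 × 0.81439 = 5,979.49 kg.

final mass ≈ 5980 kg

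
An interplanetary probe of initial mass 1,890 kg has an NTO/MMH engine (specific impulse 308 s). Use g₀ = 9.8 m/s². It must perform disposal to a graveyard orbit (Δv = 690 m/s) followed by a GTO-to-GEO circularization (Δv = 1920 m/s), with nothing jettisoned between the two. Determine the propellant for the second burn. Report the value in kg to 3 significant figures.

propellant for the second burn ≈ 708 kg

v_e = Isp · g₀ = 308 × 9.8 = 3018.4 m/s.
After the first burn: m = 1890 × exp(−690/3018.4) = 1890 × 0.79565 = 1,503.78 kg.
After the second burn: m = 1,503.78 × exp(−1920/3018.4) = 1,503.78 × 0.52935 = 796.026 kg.
Second-burn propellant = 1,503.78 − 796.026 = 707.754 kg.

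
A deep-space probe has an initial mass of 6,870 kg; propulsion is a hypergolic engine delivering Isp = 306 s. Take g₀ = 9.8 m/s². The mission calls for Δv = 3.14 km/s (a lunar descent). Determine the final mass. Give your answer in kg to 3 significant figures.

final mass ≈ 2410 kg

v_e = Isp · g₀ = 306 × 9.8 = 2998.8 m/s.
m₀/m_f = exp(Δv / v_e) = exp(3140 / 2998.8) = exp(1.0471) = 2.8493.
m_f = m₀ / 2.8493 = 6,870 / 2.8493 = 2,411.12 kg.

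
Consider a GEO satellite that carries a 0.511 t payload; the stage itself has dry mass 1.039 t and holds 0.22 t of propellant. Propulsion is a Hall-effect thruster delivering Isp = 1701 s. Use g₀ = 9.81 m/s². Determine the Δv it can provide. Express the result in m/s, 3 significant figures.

v_e = Isp · g₀ = 1701 × 9.81 = 16686.8 m/s.
m₀ = payload + dry + propellant = 0.511 + 1.039 + 0.22 = 1.77 t.
m_f = payload + dry = 0.511 + 1.039 = 1.55 t.
From the ideal rocket equation, Δv = v_e · ln(m₀/m_f) = 16686.8 × ln(1.142) = 16686.8 × 0.1327 ≈ 2214.8 m/s.

Δv ≈ 2210 m/s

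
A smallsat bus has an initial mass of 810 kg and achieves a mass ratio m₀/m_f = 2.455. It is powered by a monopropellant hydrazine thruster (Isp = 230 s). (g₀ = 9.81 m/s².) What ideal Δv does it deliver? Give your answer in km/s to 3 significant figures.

Δv ≈ 2.03 km/s

v_e = Isp · g₀ = 230 × 9.81 = 2256.3 m/s.
Rocket equation: Δv = v_e · ln(2.455) = 2256.3 × 0.8981 ≈ 2026.4 m/s.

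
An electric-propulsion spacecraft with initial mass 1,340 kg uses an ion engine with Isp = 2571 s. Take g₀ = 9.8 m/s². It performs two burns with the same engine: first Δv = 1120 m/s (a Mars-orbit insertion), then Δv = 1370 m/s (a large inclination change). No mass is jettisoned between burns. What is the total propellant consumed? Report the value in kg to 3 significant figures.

total propellant consumed ≈ 126 kg

v_e = Isp · g₀ = 2571 × 9.8 = 25195.8 m/s.
After the first burn: m = 1340 × exp(−1120/25195.8) = 1340 × 0.95652 = 1,281.74 kg.
After the second burn: m = 1,281.74 × exp(−1370/25195.8) = 1,281.74 × 0.94708 = 1,213.91 kg.
Total propellant = m₀ − m_final = 1340 − 1,213.91 = 126.09 kg.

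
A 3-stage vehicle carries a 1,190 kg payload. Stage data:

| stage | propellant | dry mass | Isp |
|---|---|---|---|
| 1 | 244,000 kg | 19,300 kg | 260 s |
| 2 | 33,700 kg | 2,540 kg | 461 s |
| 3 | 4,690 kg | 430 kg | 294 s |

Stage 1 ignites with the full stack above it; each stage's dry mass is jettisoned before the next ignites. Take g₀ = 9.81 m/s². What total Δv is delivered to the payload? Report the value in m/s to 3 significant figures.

Δv ≈ 15100 m/s

Ignition mass of stage 1 = 244,000+19,300 + 33,700+2,540 + 4,690+430 + 1,190 = 305,850 kg.
Stage 1: m₀ = 305,850 kg, m_f = 305,850 − 244,000 = 61,850 kg; Δv = 260×9.81×ln(4.945) = 2550.6×1.5984 ≈ 4077 m/s.
Stage 2: m₀ = 42,550 kg, m_f = 42,550 − 33,700 = 8,850 kg; Δv = 461×9.81×ln(4.808) = 4522.4×1.5703 ≈ 7101 m/s.
Stage 3: m₀ = 6,310 kg, m_f = 6,310 − 4,690 = 1,620 kg; Δv = 294×9.81×ln(3.895) = 2884.1×1.3597 ≈ 3922 m/s.
Total Δv = 4077 + 7101 + 3922 = 15100 m/s.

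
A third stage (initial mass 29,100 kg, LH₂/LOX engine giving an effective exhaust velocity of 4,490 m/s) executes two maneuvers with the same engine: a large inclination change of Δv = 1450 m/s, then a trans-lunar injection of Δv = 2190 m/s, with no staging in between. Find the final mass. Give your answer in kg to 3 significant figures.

After the first burn: m = 29100 × exp(−1450/4490.0) = 29100 × 0.72402 = 21,069 kg.
After the second burn: m = 21,069 × exp(−2190/4490.0) = 21,069 × 0.61401 = 12,936.6 kg.

final mass ≈ 12900 kg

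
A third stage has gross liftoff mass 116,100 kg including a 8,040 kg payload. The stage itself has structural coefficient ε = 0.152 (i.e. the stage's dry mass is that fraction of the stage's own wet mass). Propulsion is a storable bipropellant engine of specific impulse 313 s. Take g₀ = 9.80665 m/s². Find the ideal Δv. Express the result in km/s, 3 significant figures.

Stage wet mass = m₀ − payload = 116,100 − 8,040 = 108,060 kg.
Stage dry mass = ε × stage wet mass = 0.152 × 108,060 = 16,425.1 kg.
Burnout mass m_f = stage dry + payload = 16,425.1 + 8,040 = 24,465.1 kg.
v_e = Isp · g₀ = 313 × 9.80665 = 3069.5 m/s.
Δv = v_e · ln(116,100/24,465.1) = 3069.5 × ln(4.746) = 3069.5 × 1.5572 ≈ 4780 m/s.

Δv ≈ 4.78 km/s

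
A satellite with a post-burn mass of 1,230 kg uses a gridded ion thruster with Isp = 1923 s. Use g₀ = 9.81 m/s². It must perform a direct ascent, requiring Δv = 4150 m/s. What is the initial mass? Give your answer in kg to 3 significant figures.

initial mass ≈ 1530 kg

v_e = Isp · g₀ = 1923 × 9.81 = 18864.6 m/s.
From the ideal rocket equation, m₀/m_f = exp(Δv / v_e) = exp(4150 / 18864.6) = exp(0.2200) = 1.2461.
m₀ = m_f × 1.2461 = 1,230 × 1.2461 = 1,532.7 kg.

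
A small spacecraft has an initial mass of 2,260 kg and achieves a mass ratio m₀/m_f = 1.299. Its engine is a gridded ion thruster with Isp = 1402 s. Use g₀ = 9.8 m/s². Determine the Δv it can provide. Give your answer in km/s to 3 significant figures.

Δv ≈ 3.59 km/s

v_e = Isp · g₀ = 1402 × 9.8 = 13739.6 m/s.
Δv = v_e · ln(1.299) = 13739.6 × 0.2616 ≈ 3594.2 m/s.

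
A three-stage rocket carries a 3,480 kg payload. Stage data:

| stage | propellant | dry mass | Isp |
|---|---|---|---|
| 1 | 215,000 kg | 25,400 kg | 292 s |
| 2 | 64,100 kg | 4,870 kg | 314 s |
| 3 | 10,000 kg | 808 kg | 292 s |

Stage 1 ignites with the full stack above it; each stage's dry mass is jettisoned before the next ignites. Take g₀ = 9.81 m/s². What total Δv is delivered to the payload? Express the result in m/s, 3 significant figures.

Δv ≈ 11100 m/s

Ignition mass of stage 1 = 215,000+25,400 + 64,100+4,870 + 10,000+808 + 3,480 = 323,658 kg.
Stage 1: m₀ = 323,658 kg, m_f = 323,658 − 215,000 = 108,658 kg; Δv = 292×9.81×ln(2.979) = 2864.5×1.0915 ≈ 3127 m/s.
Stage 2: m₀ = 83,258 kg, m_f = 83,258 − 64,100 = 19,158 kg; Δv = 314×9.81×ln(4.346) = 3080.3×1.4692 ≈ 4526 m/s.
Stage 3: m₀ = 14,288 kg, m_f = 14,288 − 10,000 = 4,288 kg; Δv = 292×9.81×ln(3.332) = 2864.5×1.2036 ≈ 3448 m/s.
Total Δv = 3127 + 4526 + 3448 = 11101 m/s.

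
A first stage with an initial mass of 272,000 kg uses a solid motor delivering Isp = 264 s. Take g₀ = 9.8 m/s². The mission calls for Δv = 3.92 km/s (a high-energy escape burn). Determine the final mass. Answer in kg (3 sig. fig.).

final mass ≈ 59800 kg

v_e = Isp · g₀ = 264 × 9.8 = 2587.2 m/s.
m₀/m_f = exp(Δv / v_e) = exp(3920 / 2587.2) = exp(1.5152) = 4.5501.
m_f = m₀ / 4.5501 = 272,000 / 4.5501 = 59,778.9 kg.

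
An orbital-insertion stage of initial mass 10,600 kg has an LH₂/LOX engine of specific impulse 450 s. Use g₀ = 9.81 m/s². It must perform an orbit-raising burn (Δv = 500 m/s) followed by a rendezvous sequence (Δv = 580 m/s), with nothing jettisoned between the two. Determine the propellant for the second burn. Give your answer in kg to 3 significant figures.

v_e = Isp · g₀ = 450 × 9.81 = 4414.5 m/s.
After the first burn: m = 10600 × exp(−500/4414.5) = 10600 × 0.89292 = 9,464.95 kg.
After the second burn: m = 9,464.95 × exp(−580/4414.5) = 9,464.95 × 0.87688 = 8,299.63 kg.
Second-burn propellant = 9,464.95 − 8,299.63 = 1,165.32 kg.

propellant for the second burn ≈ 1170 kg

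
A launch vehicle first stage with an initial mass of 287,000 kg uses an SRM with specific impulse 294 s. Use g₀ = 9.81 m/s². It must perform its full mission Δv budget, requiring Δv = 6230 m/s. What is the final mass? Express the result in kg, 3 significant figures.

final mass ≈ 33100 kg

v_e = Isp · g₀ = 294 × 9.81 = 2884.1 m/s.
By the Tsiolkovsky rocket equation, m₀/m_f = exp(Δv / v_e) = exp(6230 / 2884.1) = exp(2.1601) = 8.6719.
m_f = m₀ / 8.6719 = 287,000 / 8.6719 = 33,095.4 kg.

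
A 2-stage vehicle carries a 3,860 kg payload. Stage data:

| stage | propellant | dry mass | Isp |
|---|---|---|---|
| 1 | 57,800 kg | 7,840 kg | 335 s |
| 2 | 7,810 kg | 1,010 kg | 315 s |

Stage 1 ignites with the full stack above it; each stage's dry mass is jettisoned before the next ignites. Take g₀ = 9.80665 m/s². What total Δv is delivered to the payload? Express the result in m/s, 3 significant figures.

Ignition mass of stage 1 = 57,800+7,840 + 7,810+1,010 + 3,860 = 78,320 kg.
Stage 1: m₀ = 78,320 kg, m_f = 78,320 − 57,800 = 20,520 kg; Δv = 335×9.80665×ln(3.817) = 3285.2×1.3394 ≈ 4400 m/s.
Stage 2: m₀ = 12,680 kg, m_f = 12,680 − 7,810 = 4,870 kg; Δv = 315×9.80665×ln(2.604) = 3089.1×0.9569 ≈ 2956 m/s.
Total Δv = 4400 + 2956 = 7356 m/s.

Δv ≈ 7360 m/s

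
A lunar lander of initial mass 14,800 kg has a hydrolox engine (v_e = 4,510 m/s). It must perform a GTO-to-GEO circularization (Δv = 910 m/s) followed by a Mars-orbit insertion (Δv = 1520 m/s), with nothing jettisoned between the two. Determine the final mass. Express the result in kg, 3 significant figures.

final mass ≈ 8640 kg

After the first burn: m = 14800 × exp(−910/4510.0) = 14800 × 0.81728 = 12,095.7 kg.
After the second burn: m = 12,095.7 × exp(−1520/4510.0) = 12,095.7 × 0.71389 = 8,635 kg.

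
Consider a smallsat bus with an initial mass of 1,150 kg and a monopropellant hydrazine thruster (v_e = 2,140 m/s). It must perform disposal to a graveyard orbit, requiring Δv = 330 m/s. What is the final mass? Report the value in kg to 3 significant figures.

Using Δv = v_e ln(m₀/m_f): m₀/m_f = exp(Δv / v_e) = exp(330 / 2140.0) = exp(0.1542) = 1.1667.
m_f = m₀ / 1.1667 = 1,150 / 1.1667 = 985.686 kg.

final mass ≈ 986 kg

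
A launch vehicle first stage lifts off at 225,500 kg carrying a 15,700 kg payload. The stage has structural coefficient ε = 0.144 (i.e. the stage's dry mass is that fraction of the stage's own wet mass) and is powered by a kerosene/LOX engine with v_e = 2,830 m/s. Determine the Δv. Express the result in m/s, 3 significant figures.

Stage wet mass = m₀ − payload = 225,500 − 15,700 = 209,800 kg.
Stage dry mass = ε × stage wet mass = 0.144 × 209,800 = 30,211.2 kg.
Burnout mass m_f = stage dry + payload = 30,211.2 + 15,700 = 45,911.2 kg.
From the ideal rocket equation, Δv = v_e · ln(225,500/45,911.2) = 2830.0 × ln(4.912) = 2830.0 × 1.5916 ≈ 4504 m/s.

Δv ≈ 4500 m/s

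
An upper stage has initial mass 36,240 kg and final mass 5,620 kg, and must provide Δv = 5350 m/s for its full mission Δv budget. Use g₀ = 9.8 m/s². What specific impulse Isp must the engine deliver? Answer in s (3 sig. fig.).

ln(m₀/m_f) = ln(36240/5620) = ln(6.448) = 1.8638.
Using Δv = v_e ln(m₀/m_f): v_e = Δv / ln(m₀/m_f) = 5350 / 1.8638 = 2870.4 m/s.
Isp = v_e / g₀ = 2870.4 / 9.8 = 292.9 s.

Isp ≈ 293 s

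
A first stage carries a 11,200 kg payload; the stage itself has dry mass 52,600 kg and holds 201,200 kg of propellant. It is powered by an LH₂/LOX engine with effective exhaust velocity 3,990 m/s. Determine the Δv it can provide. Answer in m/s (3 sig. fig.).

m₀ = payload + dry + propellant = 11,200 + 52,600 + 201,200 = 265,000 kg.
m_f = payload + dry = 11,200 + 52,600 = 63,800 kg.
Rocket equation: Δv = v_e · ln(m₀/m_f) = 3990.0 × ln(4.154) = 3990.0 × 1.4240 ≈ 5681.7 m/s.

Δv ≈ 5680 m/s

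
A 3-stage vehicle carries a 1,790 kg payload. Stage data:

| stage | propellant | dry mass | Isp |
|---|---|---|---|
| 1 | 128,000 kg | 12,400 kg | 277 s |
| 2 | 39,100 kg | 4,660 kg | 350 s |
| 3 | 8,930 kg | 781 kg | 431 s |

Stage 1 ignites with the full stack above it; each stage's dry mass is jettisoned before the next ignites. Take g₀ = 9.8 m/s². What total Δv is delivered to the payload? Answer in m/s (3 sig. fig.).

Ignition mass of stage 1 = 128,000+12,400 + 39,100+4,660 + 8,930+781 + 1,790 = 195,661 kg.
Stage 1: m₀ = 195,661 kg, m_f = 195,661 − 128,000 = 67,661 kg; Δv = 277×9.8×ln(2.892) = 2714.6×1.0619 ≈ 2883 m/s.
Stage 2: m₀ = 55,261 kg, m_f = 55,261 − 39,100 = 16,161 kg; Δv = 350×9.8×ln(3.419) = 3430.0×1.2295 ≈ 4217 m/s.
Stage 3: m₀ = 11,501 kg, m_f = 11,501 − 8,930 = 2,571 kg; Δv = 431×9.8×ln(4.473) = 4223.8×1.4981 ≈ 6328 m/s.
Total Δv = 2883 + 4217 + 6328 = 13428 m/s.

Δv ≈ 13400 m/s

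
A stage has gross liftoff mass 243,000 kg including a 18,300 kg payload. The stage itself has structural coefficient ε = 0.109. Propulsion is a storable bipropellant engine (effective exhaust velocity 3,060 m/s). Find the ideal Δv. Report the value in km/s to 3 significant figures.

Δv ≈ 5.31 km/s

Stage wet mass = m₀ − payload = 243,000 − 18,300 = 224,700 kg.
Stage dry mass = ε × stage wet mass = 0.109 × 224,700 = 24,492.3 kg.
Burnout mass m_f = stage dry + payload = 24,492.3 + 18,300 = 42,792.3 kg.
Using Δv = v_e ln(m₀/m_f): Δv = v_e · ln(243,000/42,792.3) = 3060.0 × ln(5.679) = 3060.0 × 1.7367 ≈ 5314 m/s.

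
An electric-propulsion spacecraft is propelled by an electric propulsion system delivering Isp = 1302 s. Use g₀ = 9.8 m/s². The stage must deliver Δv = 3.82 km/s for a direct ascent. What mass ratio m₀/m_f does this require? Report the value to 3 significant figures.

v_e = Isp · g₀ = 1302 × 9.8 = 12759.6 m/s.
By the Tsiolkovsky rocket equation, m₀/m_f = exp(Δv / v_e) = exp(3820 / 12759.6) = exp(0.2994) = 1.3490.

mass ratio ≈ 1.35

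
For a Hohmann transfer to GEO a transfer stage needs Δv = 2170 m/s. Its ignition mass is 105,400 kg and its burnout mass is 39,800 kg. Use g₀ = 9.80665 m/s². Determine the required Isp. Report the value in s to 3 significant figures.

ln(m₀/m_f) = ln(105400/39800) = ln(2.648) = 0.9739.
By the Tsiolkovsky rocket equation, v_e = Δv / ln(m₀/m_f) = 2170 / 0.9739 = 2228.2 m/s.
Isp = v_e / g₀ = 2228.2 / 9.80665 = 227.2 s.

Isp ≈ 227 s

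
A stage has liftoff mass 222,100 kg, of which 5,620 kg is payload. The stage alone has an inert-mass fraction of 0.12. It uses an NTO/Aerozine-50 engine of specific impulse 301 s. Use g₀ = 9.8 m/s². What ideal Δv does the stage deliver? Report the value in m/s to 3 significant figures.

Stage wet mass = m₀ − payload = 222,100 − 5,620 = 216,480 kg.
Stage dry mass = ε × stage wet mass = 0.12 × 216,480 = 25,977.6 kg.
Burnout mass m_f = stage dry + payload = 25,977.6 + 5,620 = 31,597.6 kg.
v_e = Isp · g₀ = 301 × 9.8 = 2949.8 m/s.
Using Δv = v_e ln(m₀/m_f): Δv = v_e · ln(222,100/31,597.6) = 2949.8 × ln(7.029) = 2949.8 × 1.9500 ≈ 5752 m/s.

Δv ≈ 5750 m/s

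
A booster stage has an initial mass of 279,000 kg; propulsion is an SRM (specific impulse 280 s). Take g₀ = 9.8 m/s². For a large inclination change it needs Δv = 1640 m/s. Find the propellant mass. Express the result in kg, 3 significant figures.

v_e = Isp · g₀ = 280 × 9.8 = 2744.0 m/s.
Rocket equation: m₀/m_f = exp(Δv / v_e) = exp(1640 / 2744.0) = exp(0.5977) = 1.8179.
m_f = 279,000 / 1.8179 = 153,474 kg, so propellant = m₀ − m_f = 279,000 − 153,474 = 125,526 kg.

propellant mass ≈ 126000 kg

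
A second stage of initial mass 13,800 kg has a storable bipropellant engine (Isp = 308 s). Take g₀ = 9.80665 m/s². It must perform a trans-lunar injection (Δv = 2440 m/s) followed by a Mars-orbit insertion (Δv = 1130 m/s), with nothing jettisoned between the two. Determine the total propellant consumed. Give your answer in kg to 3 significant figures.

v_e = Isp · g₀ = 308 × 9.80665 = 3020.4 m/s.
After the first burn: m = 13800 × exp(−2440/3020.4) = 13800 × 0.44583 = 6,152.45 kg.
After the second burn: m = 6,152.45 × exp(−1130/3020.4) = 6,152.45 × 0.68790 = 4,232.27 kg.
Total propellant = m₀ − m_final = 13800 − 4,232.27 = 9,567.73 kg.

total propellant consumed ≈ 9570 kg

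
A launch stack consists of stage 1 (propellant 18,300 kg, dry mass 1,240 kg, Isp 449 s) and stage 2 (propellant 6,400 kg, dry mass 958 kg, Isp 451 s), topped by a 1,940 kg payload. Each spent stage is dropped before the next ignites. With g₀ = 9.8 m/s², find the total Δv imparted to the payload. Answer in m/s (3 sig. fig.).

Ignition mass of stage 1 = 18,300+1,240 + 6,400+958 + 1,940 = 28,838 kg.
Stage 1: m₀ = 28,838 kg, m_f = 28,838 − 18,300 = 10,538 kg; Δv = 449×9.8×ln(2.737) = 4400.2×1.0067 ≈ 4430 m/s.
Stage 2: m₀ = 9,298 kg, m_f = 9,298 − 6,400 = 2,898 kg; Δv = 451×9.8×ln(3.208) = 4419.8×1.1658 ≈ 5153 m/s.
Total Δv = 4430 + 5153 = 9583 m/s.

Δv ≈ 9580 m/s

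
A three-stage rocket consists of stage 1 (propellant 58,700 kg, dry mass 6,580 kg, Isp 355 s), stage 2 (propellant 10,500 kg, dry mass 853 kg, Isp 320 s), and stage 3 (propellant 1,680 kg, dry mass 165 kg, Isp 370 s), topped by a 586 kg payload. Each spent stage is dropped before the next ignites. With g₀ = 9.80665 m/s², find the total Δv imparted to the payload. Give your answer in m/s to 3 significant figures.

Δv ≈ 13500 m/s

Ignition mass of stage 1 = 58,700+6,580 + 10,500+853 + 1,680+165 + 586 = 79,064 kg.
Stage 1: m₀ = 79,064 kg, m_f = 79,064 − 58,700 = 20,364 kg; Δv = 355×9.80665×ln(3.883) = 3481.4×1.3565 ≈ 4722 m/s.
Stage 2: m₀ = 13,784 kg, m_f = 13,784 − 10,500 = 3,284 kg; Δv = 320×9.80665×ln(4.197) = 3138.1×1.4344 ≈ 4501 m/s.
Stage 3: m₀ = 2,431 kg, m_f = 2,431 − 1,680 = 751 kg; Δv = 370×9.80665×ln(3.237) = 3628.5×1.1747 ≈ 4262 m/s.
Total Δv = 4722 + 4501 + 4262 = 13485 m/s.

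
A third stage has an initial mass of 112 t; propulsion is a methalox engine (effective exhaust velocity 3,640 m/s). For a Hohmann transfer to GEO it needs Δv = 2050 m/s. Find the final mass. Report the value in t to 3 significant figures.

Rocket equation: m₀/m_f = exp(Δv / v_e) = exp(2050 / 3640.0) = exp(0.5632) = 1.7563.
m_f = m₀ / 1.7563 = 112 / 1.7563 = 63.7704 t.

final mass ≈ 63.8 t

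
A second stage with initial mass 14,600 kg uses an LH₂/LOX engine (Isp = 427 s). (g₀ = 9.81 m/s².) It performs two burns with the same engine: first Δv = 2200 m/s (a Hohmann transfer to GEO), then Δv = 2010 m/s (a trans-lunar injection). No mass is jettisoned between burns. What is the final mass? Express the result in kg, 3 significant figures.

v_e = Isp · g₀ = 427 × 9.81 = 4188.9 m/s.
After the first burn: m = 14600 × exp(−2200/4188.9) = 14600 × 0.59144 = 8,635.02 kg.
After the second burn: m = 8,635.02 × exp(−2010/4188.9) = 8,635.02 × 0.61888 = 5,344.04 kg.

final mass ≈ 5340 kg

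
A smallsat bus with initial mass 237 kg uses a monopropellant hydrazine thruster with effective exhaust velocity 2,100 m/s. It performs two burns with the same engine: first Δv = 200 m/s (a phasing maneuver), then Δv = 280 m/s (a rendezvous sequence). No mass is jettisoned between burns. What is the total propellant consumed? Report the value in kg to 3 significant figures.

After the first burn: m = 237 × exp(−200/2100.0) = 237 × 0.90916 = 215.471 kg.
After the second burn: m = 215.471 × exp(−280/2100.0) = 215.471 × 0.87517 = 188.574 kg.
Total propellant = m₀ − m_final = 237 − 188.574 = 48.426 kg.

total propellant consumed ≈ 48.4 kg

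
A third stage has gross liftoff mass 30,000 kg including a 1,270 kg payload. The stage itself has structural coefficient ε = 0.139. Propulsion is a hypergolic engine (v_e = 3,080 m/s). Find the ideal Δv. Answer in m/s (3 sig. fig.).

Stage wet mass = m₀ − payload = 30,000 − 1,270 = 28,730 kg.
Stage dry mass = ε × stage wet mass = 0.139 × 28,730 = 3,993.47 kg.
Burnout mass m_f = stage dry + payload = 3,993.47 + 1,270 = 5,263.47 kg.
Δv = v_e · ln(30,000/5,263.47) = 3080.0 × ln(5.7) = 3080.0 × 1.7404 ≈ 5360 m/s.

Δv ≈ 5360 m/s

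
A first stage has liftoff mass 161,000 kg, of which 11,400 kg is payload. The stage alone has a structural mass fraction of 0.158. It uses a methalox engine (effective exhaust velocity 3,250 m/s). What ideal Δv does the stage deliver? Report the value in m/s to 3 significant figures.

Stage wet mass = m₀ − payload = 161,000 − 11,400 = 149,600 kg.
Stage dry mass = ε × stage wet mass = 0.158 × 149,600 = 23,636.8 kg.
Burnout mass m_f = stage dry + payload = 23,636.8 + 11,400 = 35,036.8 kg.
By the Tsiolkovsky rocket equation, Δv = v_e · ln(161,000/35,036.8) = 3250.0 × ln(4.595) = 3250.0 × 1.5250 ≈ 4956 m/s.

Δv ≈ 4960 m/s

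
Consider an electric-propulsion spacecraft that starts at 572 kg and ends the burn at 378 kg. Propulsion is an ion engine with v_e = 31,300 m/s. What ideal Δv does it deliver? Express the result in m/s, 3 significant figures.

Δv ≈ 13000 m/s

Using Δv = v_e ln(m₀/m_f): Δv = v_e · ln(m₀/m_f) = 31300.0 × ln(1.513) = 31300.0 × 0.4142 ≈ 12965.9 m/s.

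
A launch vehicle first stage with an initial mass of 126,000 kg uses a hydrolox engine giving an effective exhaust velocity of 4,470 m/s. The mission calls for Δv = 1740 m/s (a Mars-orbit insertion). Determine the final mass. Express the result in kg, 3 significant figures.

By the Tsiolkovsky rocket equation, m₀/m_f = exp(Δv / v_e) = exp(1740 / 4470.0) = exp(0.3893) = 1.4759.
m_f = m₀ / 1.4759 = 126,000 / 1.4759 = 85,371.6 kg.

final mass ≈ 85400 kg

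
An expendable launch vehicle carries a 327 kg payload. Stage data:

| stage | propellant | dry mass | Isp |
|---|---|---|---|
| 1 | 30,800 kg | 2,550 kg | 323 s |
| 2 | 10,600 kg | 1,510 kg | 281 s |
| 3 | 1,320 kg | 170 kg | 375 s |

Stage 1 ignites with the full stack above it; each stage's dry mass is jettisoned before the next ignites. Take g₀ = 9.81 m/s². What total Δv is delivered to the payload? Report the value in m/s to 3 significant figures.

Ignition mass of stage 1 = 30,800+2,550 + 10,600+1,510 + 1,320+170 + 327 = 47,277 kg.
Stage 1: m₀ = 47,277 kg, m_f = 47,277 − 30,800 = 16,477 kg; Δv = 323×9.81×ln(2.869) = 3168.6×1.0541 ≈ 3340 m/s.
Stage 2: m₀ = 13,927 kg, m_f = 13,927 − 10,600 = 3,327 kg; Δv = 281×9.81×ln(4.186) = 2756.6×1.4318 ≈ 3947 m/s.
Stage 3: m₀ = 1,817 kg, m_f = 1,817 − 1,320 = 497 kg; Δv = 375×9.81×ln(3.656) = 3678.8×1.2964 ≈ 4769 m/s.
Total Δv = 3340 + 3947 + 4769 = 12056 m/s.

Δv ≈ 12100 m/s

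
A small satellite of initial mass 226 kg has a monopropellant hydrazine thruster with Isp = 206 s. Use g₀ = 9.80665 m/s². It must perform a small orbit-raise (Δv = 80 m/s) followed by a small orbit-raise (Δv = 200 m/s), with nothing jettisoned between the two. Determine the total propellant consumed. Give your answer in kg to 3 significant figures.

total propellant consumed ≈ 29.3 kg

v_e = Isp · g₀ = 206 × 9.80665 = 2020.2 m/s.
After the first burn: m = 226 × exp(−80/2020.2) = 226 × 0.96117 = 217.224 kg.
After the second burn: m = 217.224 × exp(−200/2020.2) = 217.224 × 0.90574 = 196.748 kg.
Total propellant = m₀ − m_final = 226 − 196.748 = 29.252 kg.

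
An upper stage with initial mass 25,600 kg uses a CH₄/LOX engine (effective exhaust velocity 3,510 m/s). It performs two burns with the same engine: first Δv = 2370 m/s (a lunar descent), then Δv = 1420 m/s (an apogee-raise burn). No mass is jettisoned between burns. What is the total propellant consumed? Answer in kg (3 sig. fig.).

total propellant consumed ≈ 16900 kg

After the first burn: m = 25600 × exp(−2370/3510.0) = 25600 × 0.50905 = 13,031.7 kg.
After the second burn: m = 13,031.7 × exp(−1420/3510.0) = 13,031.7 × 0.66727 = 8,695.66 kg.
Total propellant = m₀ − m_final = 25600 − 8,695.66 = 16,904.34 kg.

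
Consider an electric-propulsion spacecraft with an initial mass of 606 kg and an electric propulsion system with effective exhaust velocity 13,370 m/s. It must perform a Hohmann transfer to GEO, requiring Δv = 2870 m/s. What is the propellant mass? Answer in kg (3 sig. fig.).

propellant mass ≈ 117 kg

m₀/m_f = exp(Δv / v_e) = exp(2870 / 13370.0) = exp(0.2147) = 1.2394.
m_f = 606 / 1.2394 = 488.946 kg, so propellant = m₀ − m_f = 606 − 488.946 = 117.054 kg.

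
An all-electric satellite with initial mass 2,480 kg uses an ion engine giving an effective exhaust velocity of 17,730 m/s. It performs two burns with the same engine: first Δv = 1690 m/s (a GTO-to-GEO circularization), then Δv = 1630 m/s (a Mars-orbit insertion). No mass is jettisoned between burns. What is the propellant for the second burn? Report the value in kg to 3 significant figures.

propellant for the second burn ≈ 198 kg

After the first burn: m = 2480 × exp(−1690/17730.0) = 2480 × 0.90908 = 2,254.52 kg.
After the second burn: m = 2,254.52 × exp(−1630/17730.0) = 2,254.52 × 0.91216 = 2,056.48 kg.
Second-burn propellant = 2,254.52 − 2,056.48 = 198.04 kg.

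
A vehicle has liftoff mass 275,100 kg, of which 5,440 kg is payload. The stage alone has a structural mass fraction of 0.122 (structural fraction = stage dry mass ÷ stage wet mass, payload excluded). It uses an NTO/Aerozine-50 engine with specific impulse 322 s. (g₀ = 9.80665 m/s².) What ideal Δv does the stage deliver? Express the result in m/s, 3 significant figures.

Δv ≈ 6220 m/s

Stage wet mass = m₀ − payload = 275,100 − 5,440 = 269,660 kg.
Stage dry mass = ε × stage wet mass = 0.122 × 269,660 = 32,898.5 kg.
Burnout mass m_f = stage dry + payload = 32,898.5 + 5,440 = 38,338.5 kg.
v_e = Isp · g₀ = 322 × 9.80665 = 3157.7 m/s.
Δv = v_e · ln(275,100/38,338.5) = 3157.7 × ln(7.176) = 3157.7 × 1.9707 ≈ 6223 m/s.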